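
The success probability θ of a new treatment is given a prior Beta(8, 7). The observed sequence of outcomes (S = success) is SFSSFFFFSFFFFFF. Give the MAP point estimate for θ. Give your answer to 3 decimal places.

Prior: Beta(8, 7).
Data: 4 successes in 15 trials (from the sequence). The binomial likelihood contributes θ^4(1−θ)^11, so the posterior is Beta(8+4, 7+11) = Beta(12, 18).
For Beta(a, b) with a, b > 1 the mode is (a−1)/(a+b−2) = 11/28 ≈ 0.393.

θ̂_MAP = 0.393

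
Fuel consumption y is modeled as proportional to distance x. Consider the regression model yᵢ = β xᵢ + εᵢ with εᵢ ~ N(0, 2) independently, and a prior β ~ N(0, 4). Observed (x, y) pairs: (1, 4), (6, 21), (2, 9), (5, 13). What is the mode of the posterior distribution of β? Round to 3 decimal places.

β̂_MAP = 3.203

log p(β | y) = −Σ(yᵢ − βxᵢ)²/(2·2) − β²/(2·4) + const.
Setting the derivative to zero: Σxᵢ(yᵢ − βxᵢ)/2 − β/4 = 0, so β = Σxᵢyᵢ / (Σxᵢ² + σ²/τ²).
Σxᵢyᵢ = 1·4 + 6·21 + 2·9 + 5·13 = 213; Σxᵢ² = 66; σ²/τ² = 0.5.
β̂_MAP = 213 / (66 + 0.5) = 213/66.5 ≈ 3.203.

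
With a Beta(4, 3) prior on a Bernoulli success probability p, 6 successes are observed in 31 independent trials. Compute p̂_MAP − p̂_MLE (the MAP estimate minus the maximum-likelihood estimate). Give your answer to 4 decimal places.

MAP − MLE = 0.0565

Posterior is Beta(10, 28); MAP = (10−1)/(38−2) = 9/36 ≈ 0.25000.
MLE ignores the prior: p̂_MLE = k/n = 6/31 ≈ 0.19355.
Difference = 9/36 − 6/31 = 7/124 ≈ 0.0565.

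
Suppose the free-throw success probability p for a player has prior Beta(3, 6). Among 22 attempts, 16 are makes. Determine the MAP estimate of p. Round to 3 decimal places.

p̂_MAP = 0.621

Prior: Beta(3, 6).
Data: 16 successes in 22 trials. The binomial likelihood contributes p^16(1−p)^6, so the posterior is Beta(3+16, 6+6) = Beta(19, 12).
For Beta(a, b) with a, b > 1 the mode is (a−1)/(a+b−2) = 18/29 ≈ 0.621.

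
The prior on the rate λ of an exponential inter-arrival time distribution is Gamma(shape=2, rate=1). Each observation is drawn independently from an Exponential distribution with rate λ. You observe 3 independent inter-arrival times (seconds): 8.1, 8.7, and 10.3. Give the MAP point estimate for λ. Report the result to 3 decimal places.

The Exponential(rate=λ) likelihood is ∝ λ^n e^(−λΣtᵢ). Here n = 3 and Σtᵢ = 8.1 + 8.7 + 10.3 = 27.1.
Posterior ∝ λe^(−1λ) · λ^3e^(−27.1λ) = λ^4e^(−28.1λ), i.e. Gamma(5, 28.1).
Mode = (a−1)/b = 4/28.1 ≈ 0.142.

λ̂_MAP = 0.142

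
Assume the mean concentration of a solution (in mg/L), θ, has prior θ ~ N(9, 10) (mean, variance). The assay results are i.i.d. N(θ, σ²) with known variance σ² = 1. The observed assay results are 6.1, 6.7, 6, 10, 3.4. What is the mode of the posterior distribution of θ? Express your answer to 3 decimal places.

θ̂_MAP = 6.490

n = 5; x̄ = (6.1 + 6.7 + 6 + 10 + 3.4)/5 = 32.2/5 = 6.44.
For a Normal prior and Normal likelihood with known variance, the posterior is Normal; its mode equals its mean, the precision-weighted average.
Prior precision 1/σ₀² = 1/10 = 0.1; data precision n/σ² = 5/1 = 5.
θ̂ = (0.1·9 + 5·6.44) / (0.1 + 5) = 33.1/5.1 = 331/51 ≈ 6.490.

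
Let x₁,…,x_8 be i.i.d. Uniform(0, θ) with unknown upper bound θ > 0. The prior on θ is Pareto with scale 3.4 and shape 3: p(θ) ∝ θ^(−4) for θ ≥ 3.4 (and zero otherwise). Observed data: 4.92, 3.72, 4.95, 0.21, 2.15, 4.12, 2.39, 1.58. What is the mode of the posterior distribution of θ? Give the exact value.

The Uniform(0, θ) likelihood is θ^(−n) for θ ≥ max(xᵢ), zero otherwise. Here max(xᵢ) = 4.95.
Posterior ∝ θ^(−4) · θ^(−8) = θ^(−12) on θ ≥ max(3.4, 4.95) = 4.95.
This density is strictly decreasing in θ, so the posterior mode lies at the lower boundary of the support.

θ̂_MAP = 4.95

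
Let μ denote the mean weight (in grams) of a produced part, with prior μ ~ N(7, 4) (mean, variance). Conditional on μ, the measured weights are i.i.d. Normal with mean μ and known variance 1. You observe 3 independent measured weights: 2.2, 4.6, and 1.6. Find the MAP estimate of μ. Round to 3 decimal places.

μ̂_MAP = 3.123

n = 3; x̄ = (2.2 + 4.6 + 1.6)/3 = 8.4/3 = 2.8.
For a Normal prior and Normal likelihood with known variance, the posterior is Normal; its mode equals its mean, the precision-weighted average.
Prior precision 1/σ₀² = 1/4 = 0.25; data precision n/σ² = 3/1 = 3.
μ̂ = (0.25·7 + 3·2.8) / (0.25 + 3) = 10.15/3.25 = 203/65 ≈ 3.123.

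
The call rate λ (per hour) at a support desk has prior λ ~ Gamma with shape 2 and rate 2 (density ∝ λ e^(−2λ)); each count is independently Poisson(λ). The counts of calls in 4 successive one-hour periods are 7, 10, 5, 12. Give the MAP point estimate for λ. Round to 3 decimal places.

Σxᵢ = 7+10+5+12 = 34, with n = 4.
Posterior ∝ λe^(−2λ) · λ^34e^(−4λ) = λ^35e^(−6λ), i.e. Gamma(shape=36, rate=6).
The mode of a Gamma(a, b) with a ≥ 1 (shape–rate) is (a−1)/b = 35/6 ≈ 5.833.

λ̂_MAP = 5.833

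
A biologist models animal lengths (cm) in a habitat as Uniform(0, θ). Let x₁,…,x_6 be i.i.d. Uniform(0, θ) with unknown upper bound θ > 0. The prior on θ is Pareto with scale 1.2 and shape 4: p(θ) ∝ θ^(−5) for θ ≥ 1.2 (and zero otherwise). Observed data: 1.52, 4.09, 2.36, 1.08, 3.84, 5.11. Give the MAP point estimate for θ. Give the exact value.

The Uniform(0, θ) likelihood is θ^(−n) for θ ≥ max(xᵢ), zero otherwise. Here max(xᵢ) = 5.11.
Posterior ∝ θ^(−5) · θ^(−6) = θ^(−11) on θ ≥ max(1.2, 5.11) = 5.11.
This density is strictly decreasing in θ, so the posterior mode lies at the lower boundary of the support.

θ̂_MAP = 5.11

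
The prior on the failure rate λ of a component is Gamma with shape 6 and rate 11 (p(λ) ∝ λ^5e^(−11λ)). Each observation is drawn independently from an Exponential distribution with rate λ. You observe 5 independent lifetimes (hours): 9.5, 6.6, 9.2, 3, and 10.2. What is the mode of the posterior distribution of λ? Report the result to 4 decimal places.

The Exponential(rate=λ) likelihood is ∝ λ^n e^(−λΣtᵢ). Here n = 5 and Σtᵢ = 9.5 + 6.6 + 9.2 + 3 + 10.2 = 38.5.
Posterior ∝ λ^5e^(−11λ) · λ^5e^(−38.5λ) = λ^10e^(−49.5λ), i.e. Gamma(11, 49.5).
Mode = (a−1)/b = 10/49.5 ≈ 0.2020.

λ̂_MAP = 0.2020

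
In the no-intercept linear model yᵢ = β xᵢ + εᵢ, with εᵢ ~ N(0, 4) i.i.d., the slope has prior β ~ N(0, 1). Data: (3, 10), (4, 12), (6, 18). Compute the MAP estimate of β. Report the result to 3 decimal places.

log p(β | y) = −Σ(yᵢ − βxᵢ)²/(2·4) − β²/(2·1) + const.
Setting the derivative to zero: Σxᵢ(yᵢ − βxᵢ)/4 − β/1 = 0, so β = Σxᵢyᵢ / (Σxᵢ² + σ²/τ²).
Σxᵢyᵢ = 3·10 + 4·12 + 6·18 = 186; Σxᵢ² = 61; σ²/τ² = 4.
β̂_MAP = 186 / (61 + 4) = 186/65 ≈ 2.862.

β̂_MAP = 2.862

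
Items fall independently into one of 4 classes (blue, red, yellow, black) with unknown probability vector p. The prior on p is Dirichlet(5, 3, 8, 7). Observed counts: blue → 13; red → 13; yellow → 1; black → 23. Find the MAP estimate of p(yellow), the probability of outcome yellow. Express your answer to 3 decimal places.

The posterior is Dirichlet(αᵢ + nᵢ) = Dirichlet(18, 16, 9, 30).
For a Dirichlet(a₁,…,a_K) with all aᵢ > 1, the mode has j-th component (aⱼ − 1)/(Σaᵢ − K).
Here Σaᵢ = 73 and K = 4, so p(yellow) = (9 − 1)/(73 − 4) = 8/69 ≈ 0.116.

MAP estimate of p(yellow) = 0.116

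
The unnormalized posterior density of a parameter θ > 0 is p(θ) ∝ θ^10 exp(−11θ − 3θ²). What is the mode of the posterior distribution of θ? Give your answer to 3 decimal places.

θ̂_MAP = 0.667

ℓ'(θ) = 10/θ − 11 − 6θ. Setting this to zero and multiplying by θ: 6θ² + 11θ − 10 = 0.
θ = (−11 + √(11² + 4·6·10)) / (2·6) = (−11 + √361) / 12 = (−11 + 19)/12 = 2/3.
ℓ''(θ) = −10/θ² − 6 < 0, confirming a maximum.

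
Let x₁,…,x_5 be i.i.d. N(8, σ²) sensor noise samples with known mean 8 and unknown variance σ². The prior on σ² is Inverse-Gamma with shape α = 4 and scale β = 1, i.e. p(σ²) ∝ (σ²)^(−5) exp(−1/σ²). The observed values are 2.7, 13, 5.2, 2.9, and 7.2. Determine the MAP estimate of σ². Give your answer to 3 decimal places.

Sum of squared deviations about the known mean: SS = (2.7−8)² + (13−8)² + (5.2−8)² + (2.9−8)² + (7.2−8)² = 87.58.
The Normal likelihood contributes (σ²)^(−n/2) exp(−SS/(2σ²)), so the posterior is Inverse-Gamma(α + n/2, β + SS/2) = Inverse-Gamma(6.5, 44.79).
The mode of Inverse-Gamma(a, b) is b/(a+1) = 44.79/7.5 ≈ 5.972.

σ̂²_MAP = 5.972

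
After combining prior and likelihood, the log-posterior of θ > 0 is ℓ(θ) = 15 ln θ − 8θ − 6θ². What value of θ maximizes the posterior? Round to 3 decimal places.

θ̂_MAP = 0.833

ℓ'(θ) = 15/θ − 8 − 12θ. Setting this to zero and multiplying by θ: 12θ² + 8θ − 15 = 0.
θ = (−8 + √(8² + 4·12·15)) / (2·12) = (−8 + √784) / 24 = (−8 + 28)/24 = 5/6.
ℓ''(θ) = −15/θ² − 12 < 0, confirming a maximum.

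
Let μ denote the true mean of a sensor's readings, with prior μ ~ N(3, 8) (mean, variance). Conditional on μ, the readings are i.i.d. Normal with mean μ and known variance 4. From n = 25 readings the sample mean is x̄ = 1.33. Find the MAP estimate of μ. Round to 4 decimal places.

μ̂_MAP = 1.3627

n = 25, x̄ = 1.33.
For a Normal prior and Normal likelihood with known variance, the posterior is Normal; its mode equals its mean, the precision-weighted average.
Prior precision 1/σ₀² = 1/8 = 0.125; data precision n/σ² = 25/4 = 6.25.
μ̂ = (0.125·3 + 6.25·1.33) / (0.125 + 6.25) = 8.6875/6.375 = 139/102 ≈ 1.3627.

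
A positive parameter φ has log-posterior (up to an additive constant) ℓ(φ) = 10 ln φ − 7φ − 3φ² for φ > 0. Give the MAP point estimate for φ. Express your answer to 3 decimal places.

φ̂_MAP = 0.833

ℓ'(φ) = 10/φ − 7 − 6φ. Setting this to zero and multiplying by φ: 6φ² + 7φ − 10 = 0.
φ = (−7 + √(7² + 4·6·10)) / (2·6) = (−7 + √289) / 12 = (−7 + 17)/12 = 5/6.
ℓ''(φ) = −10/φ² − 6 < 0, confirming a maximum.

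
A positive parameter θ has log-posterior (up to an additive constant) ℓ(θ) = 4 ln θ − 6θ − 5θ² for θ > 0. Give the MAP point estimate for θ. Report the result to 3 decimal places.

ℓ'(θ) = 4/θ − 6 − 10θ. Setting this to zero and multiplying by θ: 10θ² + 6θ − 4 = 0.
θ = (−6 + √(6² + 4·10·4)) / (2·10) = (−6 + √196) / 20 = (−6 + 14)/20 = 2/5.
ℓ''(θ) = −4/θ² − 10 < 0, confirming a maximum.

θ̂_MAP = 0.400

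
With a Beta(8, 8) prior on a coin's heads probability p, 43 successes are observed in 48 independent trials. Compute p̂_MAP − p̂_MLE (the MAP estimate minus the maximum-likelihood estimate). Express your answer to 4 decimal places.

MAP − MLE = -0.0894

Posterior is Beta(51, 13); MAP = (51−1)/(64−2) = 50/62 ≈ 0.80645.
MLE ignores the prior: p̂_MLE = k/n = 43/48 ≈ 0.89583.
Difference = 50/62 − 43/48 = -133/1488 ≈ -0.0894.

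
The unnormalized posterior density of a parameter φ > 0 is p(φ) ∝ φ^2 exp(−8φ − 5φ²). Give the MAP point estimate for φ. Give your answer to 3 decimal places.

φ̂_MAP = 0.200

ℓ'(φ) = 2/φ − 8 − 10φ. Setting this to zero and multiplying by φ: 10φ² + 8φ − 2 = 0.
φ = (−8 + √(8² + 4·10·2)) / (2·10) = (−8 + √144) / 20 = (−8 + 12)/20 = 1/5.
ℓ''(φ) = −2/φ² − 10 < 0, confirming a maximum.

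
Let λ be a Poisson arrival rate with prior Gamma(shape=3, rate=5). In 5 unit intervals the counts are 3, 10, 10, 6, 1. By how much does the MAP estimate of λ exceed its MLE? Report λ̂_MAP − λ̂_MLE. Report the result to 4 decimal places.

Σxᵢ = 30. Posterior is Gamma(33, 10); MAP = (33−1)/10 = 32/10 ≈ 3.20000.
MLE = x̄ = 30/5 ≈ 6.00000.
Difference = 32/10 − 30/5 = -14/5 ≈ -2.8000.

MAP − MLE = -2.8000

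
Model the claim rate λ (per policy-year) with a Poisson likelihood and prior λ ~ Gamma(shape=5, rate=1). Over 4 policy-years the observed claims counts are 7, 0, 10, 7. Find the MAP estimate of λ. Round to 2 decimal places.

λ̂_MAP = 5.60

Σxᵢ = 7+0+10+7 = 24, with n = 4.
Posterior ∝ λ^4e^(−1λ) · λ^24e^(−4λ) = λ^28e^(−5λ), i.e. Gamma(shape=29, rate=5).
The mode of a Gamma(a, b) with a ≥ 1 (shape–rate) is (a−1)/b = 28/5 ≈ 5.60.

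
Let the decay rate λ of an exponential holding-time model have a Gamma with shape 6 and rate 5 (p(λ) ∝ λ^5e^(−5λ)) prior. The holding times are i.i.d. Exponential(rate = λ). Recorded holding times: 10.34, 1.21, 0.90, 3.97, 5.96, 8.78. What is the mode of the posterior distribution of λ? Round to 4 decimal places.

λ̂_MAP = 0.3042

The Exponential(rate=λ) likelihood is ∝ λ^n e^(−λΣtᵢ). Here n = 6 and Σtᵢ = 10.34 + 1.21 + 0.90 + 3.97 + 5.96 + 8.78 = 31.16.
Posterior ∝ λ^5e^(−5λ) · λ^6e^(−31.16λ) = λ^11e^(−36.16λ), i.e. Gamma(12, 36.16).
Mode = (a−1)/b = 11/36.16 ≈ 0.3042.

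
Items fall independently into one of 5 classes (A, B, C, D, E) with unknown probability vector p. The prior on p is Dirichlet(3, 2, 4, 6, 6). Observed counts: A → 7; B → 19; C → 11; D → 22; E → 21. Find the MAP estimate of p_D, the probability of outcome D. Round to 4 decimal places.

The posterior is Dirichlet(αᵢ + nᵢ) = Dirichlet(10, 21, 15, 28, 27).
For a Dirichlet(a₁,…,a_K) with all aᵢ > 1, the mode has j-th component (aⱼ − 1)/(Σaᵢ − K).
Here Σaᵢ = 101 and K = 5, so p_D = (28 − 1)/(101 − 5) = 27/96 ≈ 0.2813.

MAP estimate of p_D = 0.2813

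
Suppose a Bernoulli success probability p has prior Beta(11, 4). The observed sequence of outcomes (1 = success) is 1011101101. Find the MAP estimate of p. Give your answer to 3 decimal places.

Prior: Beta(11, 4).
Data: 7 successes in 10 trials (from the sequence). The binomial likelihood contributes p^7(1−p)^3, so the posterior is Beta(11+7, 4+3) = Beta(18, 7).
For Beta(a, b) with a, b > 1 the mode is (a−1)/(a+b−2) = 17/23 ≈ 0.739.

p̂_MAP = 0.739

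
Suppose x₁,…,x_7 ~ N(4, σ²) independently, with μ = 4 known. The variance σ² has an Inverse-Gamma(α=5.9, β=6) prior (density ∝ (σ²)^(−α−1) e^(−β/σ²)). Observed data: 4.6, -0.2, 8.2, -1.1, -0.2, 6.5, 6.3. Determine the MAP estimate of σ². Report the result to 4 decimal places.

σ̂²_MAP = 4.9438

Sum of squared deviations about the known mean: SS = (4.6−4)² + (-0.2−4)² + (8.2−4)² + (-1.1−4)² + (-0.2−4)² + (6.5−4)² + (6.3−4)² = 90.83.
The Normal likelihood contributes (σ²)^(−n/2) exp(−SS/(2σ²)), so the posterior is Inverse-Gamma(α + n/2, β + SS/2) = Inverse-Gamma(9.4, 51.415).
The mode of Inverse-Gamma(a, b) is b/(a+1) = 51.415/10.4 ≈ 4.9438.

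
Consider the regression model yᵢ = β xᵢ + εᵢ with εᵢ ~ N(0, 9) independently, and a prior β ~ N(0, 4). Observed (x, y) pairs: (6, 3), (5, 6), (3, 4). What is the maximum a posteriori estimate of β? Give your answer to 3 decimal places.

log p(β | y) = −Σ(yᵢ − βxᵢ)²/(2·9) − β²/(2·4) + const.
Setting the derivative to zero: Σxᵢ(yᵢ − βxᵢ)/9 − β/4 = 0, so β = Σxᵢyᵢ / (Σxᵢ² + σ²/τ²).
Σxᵢyᵢ = 6·3 + 5·6 + 3·4 = 60; Σxᵢ² = 70; σ²/τ² = 2.25.
β̂_MAP = 60 / (70 + 2.25) = 60/72.25 ≈ 0.830.

β̂_MAP = 0.830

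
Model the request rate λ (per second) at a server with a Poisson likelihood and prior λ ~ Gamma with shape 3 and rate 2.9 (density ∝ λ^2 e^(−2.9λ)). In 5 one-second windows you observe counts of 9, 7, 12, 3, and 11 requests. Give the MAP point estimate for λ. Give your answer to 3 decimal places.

λ̂_MAP = 5.570

Σxᵢ = 9+7+12+3+11 = 42, with n = 5.
Posterior ∝ λ^2e^(−2.9λ) · λ^42e^(−5λ) = λ^44e^(−7.9λ), i.e. Gamma(shape=45, rate=7.9).
The mode of a Gamma(a, b) with a ≥ 1 (shape–rate) is (a−1)/b = 44/7.9 ≈ 5.570.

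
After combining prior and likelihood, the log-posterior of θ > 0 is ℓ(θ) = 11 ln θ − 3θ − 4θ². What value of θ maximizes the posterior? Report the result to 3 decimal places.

ℓ'(θ) = 11/θ − 3 − 8θ. Setting this to zero and multiplying by θ: 8θ² + 3θ − 11 = 0.
θ = (−3 + √(3² + 4·8·11)) / (2·8) = (−3 + √361) / 16 = (−3 + 19)/16 = 1.
ℓ''(θ) = −11/θ² − 8 < 0, confirming a maximum.

θ̂_MAP = 1.000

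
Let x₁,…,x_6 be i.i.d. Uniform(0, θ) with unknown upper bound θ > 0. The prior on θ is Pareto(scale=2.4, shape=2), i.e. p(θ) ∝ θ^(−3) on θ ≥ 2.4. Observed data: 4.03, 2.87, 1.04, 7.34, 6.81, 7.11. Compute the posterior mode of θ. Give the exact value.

θ̂_MAP = 7.34

The Uniform(0, θ) likelihood is θ^(−n) for θ ≥ max(xᵢ), zero otherwise. Here max(xᵢ) = 7.34.
Posterior ∝ θ^(−3) · θ^(−6) = θ^(−9) on θ ≥ max(2.4, 7.34) = 7.34.
This density is strictly decreasing in θ, so the posterior mode lies at the lower boundary of the support.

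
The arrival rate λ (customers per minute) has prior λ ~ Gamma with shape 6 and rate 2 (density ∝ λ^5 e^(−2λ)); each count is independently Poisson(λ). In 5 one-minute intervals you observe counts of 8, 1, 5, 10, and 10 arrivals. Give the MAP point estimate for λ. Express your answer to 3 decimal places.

Σxᵢ = 8+1+5+10+10 = 34, with n = 5.
Posterior ∝ λ^5e^(−2λ) · λ^34e^(−5λ) = λ^39e^(−7λ), i.e. Gamma(shape=40, rate=7).
The mode of a Gamma(a, b) with a ≥ 1 (shape–rate) is (a−1)/b = 39/7 ≈ 5.571.

λ̂_MAP = 5.571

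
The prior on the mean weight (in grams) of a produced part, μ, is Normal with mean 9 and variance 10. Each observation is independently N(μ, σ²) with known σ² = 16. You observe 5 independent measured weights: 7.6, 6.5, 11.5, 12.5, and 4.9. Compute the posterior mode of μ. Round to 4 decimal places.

μ̂_MAP = 8.6970

n = 5; x̄ = (7.6 + 6.5 + 11.5 + 12.5 + 4.9)/5 = 43/5 = 8.6.
For a Normal prior and Normal likelihood with known variance, the posterior is Normal; its mode equals its mean, the precision-weighted average.
Prior precision 1/σ₀² = 1/10 = 0.1; data precision n/σ² = 5/16 = 0.3125.
μ̂ = (0.1·9 + 0.3125·8.6) / (0.1 + 0.3125) = 3.5875/0.4125 = 287/33 ≈ 8.6970.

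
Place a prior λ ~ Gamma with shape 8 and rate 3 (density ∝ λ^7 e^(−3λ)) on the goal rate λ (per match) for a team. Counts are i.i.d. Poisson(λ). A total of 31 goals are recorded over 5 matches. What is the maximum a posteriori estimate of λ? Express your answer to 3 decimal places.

Σxᵢ = 31, n = 5.
Posterior ∝ λ^7e^(−3λ) · λ^31e^(−5λ) = λ^38e^(−8λ), i.e. Gamma(shape=39, rate=8).
The mode of a Gamma(a, b) with a ≥ 1 (shape–rate) is (a−1)/b = 38/8 ≈ 4.750.

λ̂_MAP = 4.750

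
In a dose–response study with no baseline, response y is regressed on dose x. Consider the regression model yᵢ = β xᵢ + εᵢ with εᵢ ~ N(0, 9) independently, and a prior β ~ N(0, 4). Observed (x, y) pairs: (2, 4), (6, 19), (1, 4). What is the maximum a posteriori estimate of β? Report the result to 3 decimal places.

log p(β | y) = −Σ(yᵢ − βxᵢ)²/(2·9) − β²/(2·4) + const.
Setting the derivative to zero: Σxᵢ(yᵢ − βxᵢ)/9 − β/4 = 0, so β = Σxᵢyᵢ / (Σxᵢ² + σ²/τ²).
Σxᵢyᵢ = 2·4 + 6·19 + 1·4 = 126; Σxᵢ² = 41; σ²/τ² = 2.25.
β̂_MAP = 126 / (41 + 2.25) = 126/43.25 ≈ 2.913.

β̂_MAP = 2.913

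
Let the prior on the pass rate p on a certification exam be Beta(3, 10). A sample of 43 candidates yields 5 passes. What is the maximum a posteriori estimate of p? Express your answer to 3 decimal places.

p̂_MAP = 0.130

Prior: Beta(3, 10).
Data: 5 successes in 43 trials. The binomial likelihood contributes p^5(1−p)^38, so the posterior is Beta(3+5, 10+38) = Beta(8, 48).
For Beta(a, b) with a, b > 1 the mode is (a−1)/(a+b−2) = 7/54 ≈ 0.130.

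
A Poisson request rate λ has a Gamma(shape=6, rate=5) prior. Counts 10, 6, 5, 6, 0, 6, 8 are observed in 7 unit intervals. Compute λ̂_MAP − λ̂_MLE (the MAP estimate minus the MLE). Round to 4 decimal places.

Σxᵢ = 41. Posterior is Gamma(47, 12); MAP = (47−1)/12 = 46/12 ≈ 3.83333.
MLE = x̄ = 41/7 ≈ 5.85714.
Difference = 46/12 − 41/7 = -85/42 ≈ -2.0238.

MAP − MLE = -2.0238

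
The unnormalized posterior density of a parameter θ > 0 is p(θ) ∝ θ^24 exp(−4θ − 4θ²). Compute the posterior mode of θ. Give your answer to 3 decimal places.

θ̂_MAP = 1.500

ℓ'(θ) = 24/θ − 4 − 8θ. Setting this to zero and multiplying by θ: 8θ² + 4θ − 24 = 0.
θ = (−4 + √(4² + 4·8·24)) / (2·8) = (−4 + √784) / 16 = (−4 + 28)/16 = 3/2.
ℓ''(θ) = −24/θ² − 8 < 0, confirming a maximum.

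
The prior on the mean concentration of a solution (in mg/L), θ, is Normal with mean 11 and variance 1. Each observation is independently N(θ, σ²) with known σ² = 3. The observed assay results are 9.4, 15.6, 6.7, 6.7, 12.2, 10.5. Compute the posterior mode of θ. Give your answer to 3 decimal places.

n = 6; x̄ = (9.4 + 15.6 + 6.7 + 6.7 + 12.2 + 10.5)/6 = 61.1/6 = 611/60 ≈ 10.1833.
For a Normal prior and Normal likelihood with known variance, the posterior is Normal; its mode equals its mean, the precision-weighted average.
Prior precision 1/σ₀² = 1/1 = 1; data precision n/σ² = 6/3 = 2.
θ̂ = (1·11 + 2·(611/60)) / (1 + 2) = (941/30)/3 = 941/90 ≈ 10.456.

θ̂_MAP = 10.456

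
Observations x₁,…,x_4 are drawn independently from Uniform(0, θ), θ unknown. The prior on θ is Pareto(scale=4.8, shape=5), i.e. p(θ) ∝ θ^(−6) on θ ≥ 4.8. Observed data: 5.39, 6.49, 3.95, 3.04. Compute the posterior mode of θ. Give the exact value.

θ̂_MAP = 6.49

The Uniform(0, θ) likelihood is θ^(−n) for θ ≥ max(xᵢ), zero otherwise. Here max(xᵢ) = 6.49.
Posterior ∝ θ^(−6) · θ^(−4) = θ^(−10) on θ ≥ max(4.8, 6.49) = 6.49.
This density is strictly decreasing in θ, so the posterior mode lies at the lower boundary of the support.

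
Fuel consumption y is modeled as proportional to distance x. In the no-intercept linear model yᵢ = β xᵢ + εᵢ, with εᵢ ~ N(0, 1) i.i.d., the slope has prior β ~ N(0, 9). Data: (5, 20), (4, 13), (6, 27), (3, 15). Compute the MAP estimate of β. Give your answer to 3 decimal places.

log p(β | y) = −Σ(yᵢ − βxᵢ)²/(2·1) − β²/(2·9) + const.
Setting the derivative to zero: Σxᵢ(yᵢ − βxᵢ)/1 − β/9 = 0, so β = Σxᵢyᵢ / (Σxᵢ² + σ²/τ²).
Σxᵢyᵢ = 5·20 + 4·13 + 6·27 + 3·15 = 359; Σxᵢ² = 86; σ²/τ² = 1/9.
β̂_MAP = 359 / (86 + 1/9) = 359/(775/9) = 3231/775 ≈ 4.169.

β̂_MAP = 4.169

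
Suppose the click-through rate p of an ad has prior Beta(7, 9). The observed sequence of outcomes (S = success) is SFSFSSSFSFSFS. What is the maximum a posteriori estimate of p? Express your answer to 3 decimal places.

p̂_MAP = 0.519

Prior: Beta(7, 9).
Data: 8 successes in 13 trials (from the sequence). The binomial likelihood contributes p^8(1−p)^5, so the posterior is Beta(7+8, 9+5) = Beta(15, 14).
For Beta(a, b) with a, b > 1 the mode is (a−1)/(a+b−2) = 14/27 ≈ 0.519.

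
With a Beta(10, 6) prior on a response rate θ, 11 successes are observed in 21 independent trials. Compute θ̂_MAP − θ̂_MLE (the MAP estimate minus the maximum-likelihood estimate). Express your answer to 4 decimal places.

Posterior is Beta(21, 16); MAP = (21−1)/(37−2) = 20/35 ≈ 0.57143.
MLE ignores the prior: θ̂_MLE = k/n = 11/21 ≈ 0.52381.
Difference = 20/35 − 11/21 = 1/21 ≈ 0.0476.

MAP − MLE = 0.0476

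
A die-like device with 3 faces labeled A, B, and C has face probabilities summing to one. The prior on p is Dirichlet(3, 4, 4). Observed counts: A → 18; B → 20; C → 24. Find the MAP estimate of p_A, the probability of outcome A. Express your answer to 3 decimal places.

The posterior is Dirichlet(αᵢ + nᵢ) = Dirichlet(21, 24, 28).
For a Dirichlet(a₁,…,a_K) with all aᵢ > 1, the mode has j-th component (aⱼ − 1)/(Σaᵢ − K).
Here Σaᵢ = 73 and K = 3, so p_A = (21 − 1)/(73 − 3) = 20/70 ≈ 0.286.

MAP estimate of p_A = 0.286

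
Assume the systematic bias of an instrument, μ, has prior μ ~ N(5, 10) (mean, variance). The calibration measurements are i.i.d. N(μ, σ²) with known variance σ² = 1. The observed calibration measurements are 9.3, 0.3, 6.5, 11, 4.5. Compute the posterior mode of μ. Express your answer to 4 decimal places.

n = 5; x̄ = (9.3 + 0.3 + 6.5 + 11 + 4.5)/5 = 31.6/5 = 6.32.
For a Normal prior and Normal likelihood with known variance, the posterior is Normal; its mode equals its mean, the precision-weighted average.
Prior precision 1/σ₀² = 1/10 = 0.1; data precision n/σ² = 5/1 = 5.
μ̂ = (0.1·5 + 5·6.32) / (0.1 + 5) = 32.1/5.1 = 107/17 ≈ 6.2941.

μ̂_MAP = 6.2941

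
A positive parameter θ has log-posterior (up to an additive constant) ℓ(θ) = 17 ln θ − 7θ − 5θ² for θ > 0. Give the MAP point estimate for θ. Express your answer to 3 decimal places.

θ̂_MAP = 1.000

ℓ'(θ) = 17/θ − 7 − 10θ. Setting this to zero and multiplying by θ: 10θ² + 7θ − 17 = 0.
θ = (−7 + √(7² + 4·10·17)) / (2·10) = (−7 + √729) / 20 = (−7 + 27)/20 = 1.
ℓ''(θ) = −17/θ² − 10 < 0, confirming a maximum.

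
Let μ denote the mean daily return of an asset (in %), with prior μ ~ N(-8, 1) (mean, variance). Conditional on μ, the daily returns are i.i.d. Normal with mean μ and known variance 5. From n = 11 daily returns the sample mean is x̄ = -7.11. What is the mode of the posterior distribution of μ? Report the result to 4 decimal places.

n = 11, x̄ = -7.11.
For a Normal prior and Normal likelihood with known variance, the posterior is Normal; its mode equals its mean, the precision-weighted average.
Prior precision 1/σ₀² = 1/1 = 1; data precision n/σ² = 11/5 = 2.2.
μ̂ = (1·(-8) + 2.2·(-7.11)) / (1 + 2.2) = (-23.642)/3.2 = -7.388125 ≈ -7.3881.

μ̂_MAP = -7.3881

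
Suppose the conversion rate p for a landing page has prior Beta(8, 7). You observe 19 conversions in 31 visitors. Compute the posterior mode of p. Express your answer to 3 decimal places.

p̂_MAP = 0.591

Prior: Beta(8, 7).
Data: 19 successes in 31 trials. The binomial likelihood contributes p^19(1−p)^12, so the posterior is Beta(8+19, 7+12) = Beta(27, 19).
For Beta(a, b) with a, b > 1 the mode is (a−1)/(a+b−2) = 26/44 ≈ 0.591.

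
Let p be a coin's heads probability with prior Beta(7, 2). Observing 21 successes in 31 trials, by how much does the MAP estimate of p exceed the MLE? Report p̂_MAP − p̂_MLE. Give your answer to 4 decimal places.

Posterior is Beta(28, 12); MAP = (28−1)/(40−2) = 27/38 ≈ 0.71053.
MLE ignores the prior: p̂_MLE = k/n = 21/31 ≈ 0.67742.
Difference = 27/38 − 21/31 = 39/1178 ≈ 0.0331.

MAP − MLE = 0.0331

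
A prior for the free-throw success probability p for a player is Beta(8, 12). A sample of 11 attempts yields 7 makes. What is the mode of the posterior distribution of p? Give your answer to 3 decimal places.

p̂_MAP = 0.483

Prior: Beta(8, 12).
Data: 7 successes in 11 trials. The binomial likelihood contributes p^7(1−p)^4, so the posterior is Beta(8+7, 12+4) = Beta(15, 16).
For Beta(a, b) with a, b > 1 the mode is (a−1)/(a+b−2) = 14/29 ≈ 0.483.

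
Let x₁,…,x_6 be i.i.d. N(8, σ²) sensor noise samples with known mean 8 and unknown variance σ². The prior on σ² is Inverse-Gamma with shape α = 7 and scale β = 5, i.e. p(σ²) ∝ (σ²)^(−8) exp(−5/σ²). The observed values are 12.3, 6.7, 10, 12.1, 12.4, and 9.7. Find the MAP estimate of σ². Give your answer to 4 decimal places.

σ̂²_MAP = 3.3291

Sum of squared deviations about the known mean: SS = (12.3−8)² + (6.7−8)² + (10−8)² + (12.1−8)² + (12.4−8)² + (9.7−8)² = 63.24.
The Normal likelihood contributes (σ²)^(−n/2) exp(−SS/(2σ²)), so the posterior is Inverse-Gamma(α + n/2, β + SS/2) = Inverse-Gamma(10, 36.62).
The mode of Inverse-Gamma(a, b) is b/(a+1) = 36.62/11 ≈ 3.3291.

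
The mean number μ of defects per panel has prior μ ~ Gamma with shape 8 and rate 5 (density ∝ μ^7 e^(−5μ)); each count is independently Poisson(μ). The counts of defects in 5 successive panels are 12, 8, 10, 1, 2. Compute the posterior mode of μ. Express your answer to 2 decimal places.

Σxᵢ = 12+8+10+1+2 = 33, with n = 5.
Posterior ∝ μ^7e^(−5μ) · μ^33e^(−5μ) = μ^40e^(−10μ), i.e. Gamma(shape=41, rate=10).
The mode of a Gamma(a, b) with a ≥ 1 (shape–rate) is (a−1)/b = 40/10 ≈ 4.00.

μ̂_MAP = 4.00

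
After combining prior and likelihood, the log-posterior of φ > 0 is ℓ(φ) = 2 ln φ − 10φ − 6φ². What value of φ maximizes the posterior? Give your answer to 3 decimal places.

ℓ'(φ) = 2/φ − 10 − 12φ. Setting this to zero and multiplying by φ: 12φ² + 10φ − 2 = 0.
φ = (−10 + √(10² + 4·12·2)) / (2·12) = (−10 + √196) / 24 = (−10 + 14)/24 = 1/6.
ℓ''(φ) = −2/φ² − 12 < 0, confirming a maximum.

φ̂_MAP = 0.167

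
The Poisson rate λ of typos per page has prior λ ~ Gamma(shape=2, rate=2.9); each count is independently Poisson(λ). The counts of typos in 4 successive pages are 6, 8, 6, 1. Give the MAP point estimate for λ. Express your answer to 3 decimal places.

λ̂_MAP = 3.188

Σxᵢ = 6+8+6+1 = 21, with n = 4.
Posterior ∝ λe^(−2.9λ) · λ^21e^(−4λ) = λ^22e^(−6.9λ), i.e. Gamma(shape=23, rate=6.9).
The mode of a Gamma(a, b) with a ≥ 1 (shape–rate) is (a−1)/b = 22/6.9 ≈ 3.188.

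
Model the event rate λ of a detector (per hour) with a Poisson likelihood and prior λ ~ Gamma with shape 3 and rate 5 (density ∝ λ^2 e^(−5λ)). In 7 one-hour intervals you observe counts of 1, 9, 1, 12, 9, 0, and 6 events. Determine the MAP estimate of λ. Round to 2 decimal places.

Σxᵢ = 1+9+1+12+9+0+6 = 38, with n = 7.
Posterior ∝ λ^2e^(−5λ) · λ^38e^(−7λ) = λ^40e^(−12λ), i.e. Gamma(shape=41, rate=12).
The mode of a Gamma(a, b) with a ≥ 1 (shape–rate) is (a−1)/b = 40/12 ≈ 3.33.

λ̂_MAP = 3.33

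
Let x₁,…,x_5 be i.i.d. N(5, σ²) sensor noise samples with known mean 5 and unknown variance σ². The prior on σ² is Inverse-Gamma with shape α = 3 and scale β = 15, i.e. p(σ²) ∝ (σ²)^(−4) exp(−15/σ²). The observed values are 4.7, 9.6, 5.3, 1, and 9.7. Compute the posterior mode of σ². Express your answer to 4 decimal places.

Sum of squared deviations about the known mean: SS = (4.7−5)² + (9.6−5)² + (5.3−5)² + (1−5)² + (9.7−5)² = 59.43.
The Normal likelihood contributes (σ²)^(−n/2) exp(−SS/(2σ²)), so the posterior is Inverse-Gamma(α + n/2, β + SS/2) = Inverse-Gamma(5.5, 44.715).
The mode of Inverse-Gamma(a, b) is b/(a+1) = 44.715/6.5 ≈ 6.8792.

σ̂²_MAP = 6.8792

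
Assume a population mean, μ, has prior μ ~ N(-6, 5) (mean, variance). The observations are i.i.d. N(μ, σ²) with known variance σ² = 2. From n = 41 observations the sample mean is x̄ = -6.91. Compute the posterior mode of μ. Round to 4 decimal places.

μ̂_MAP = -6.9012

n = 41, x̄ = -6.91.
For a Normal prior and Normal likelihood with known variance, the posterior is Normal; its mode equals its mean, the precision-weighted average.
Prior precision 1/σ₀² = 1/5 = 0.2; data precision n/σ² = 41/2 = 20.5.
μ̂ = (0.2·(-6) + 20.5·(-6.91)) / (0.2 + 20.5) = (-142.855)/20.7 = -28571/4140 ≈ -6.9012.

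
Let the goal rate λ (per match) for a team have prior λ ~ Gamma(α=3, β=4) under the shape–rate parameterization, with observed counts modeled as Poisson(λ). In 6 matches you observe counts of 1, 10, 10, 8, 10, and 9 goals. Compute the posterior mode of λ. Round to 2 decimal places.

λ̂_MAP = 5.00

Σxᵢ = 1+10+10+8+10+9 = 48, with n = 6.
Posterior ∝ λ^2e^(−4λ) · λ^48e^(−6λ) = λ^50e^(−10λ), i.e. Gamma(shape=51, rate=10).
The mode of a Gamma(a, b) with a ≥ 1 (shape–rate) is (a−1)/b = 50/10 ≈ 5.00.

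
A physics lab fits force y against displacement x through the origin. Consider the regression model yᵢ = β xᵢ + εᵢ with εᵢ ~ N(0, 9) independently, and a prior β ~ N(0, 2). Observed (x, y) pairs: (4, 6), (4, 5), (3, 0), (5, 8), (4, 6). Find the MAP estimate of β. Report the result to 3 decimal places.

β̂_MAP = 1.249

log p(β | y) = −Σ(yᵢ − βxᵢ)²/(2·9) − β²/(2·2) + const.
Setting the derivative to zero: Σxᵢ(yᵢ − βxᵢ)/9 − β/2 = 0, so β = Σxᵢyᵢ / (Σxᵢ² + σ²/τ²).
Σxᵢyᵢ = 4·6 + 4·5 + 3·0 + 5·8 + 4·6 = 108; Σxᵢ² = 82; σ²/τ² = 4.5.
β̂_MAP = 108 / (82 + 4.5) = 108/86.5 ≈ 1.249.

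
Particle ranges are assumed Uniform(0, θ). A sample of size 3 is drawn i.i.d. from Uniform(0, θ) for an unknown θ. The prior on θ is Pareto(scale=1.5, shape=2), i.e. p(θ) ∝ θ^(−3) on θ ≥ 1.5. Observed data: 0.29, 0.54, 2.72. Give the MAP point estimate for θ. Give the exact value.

θ̂_MAP = 2.72

The Uniform(0, θ) likelihood is θ^(−n) for θ ≥ max(xᵢ), zero otherwise. Here max(xᵢ) = 2.72.
Posterior ∝ θ^(−3) · θ^(−3) = θ^(−6) on θ ≥ max(1.5, 2.72) = 2.72.
This density is strictly decreasing in θ, so the posterior mode lies at the lower boundary of the support.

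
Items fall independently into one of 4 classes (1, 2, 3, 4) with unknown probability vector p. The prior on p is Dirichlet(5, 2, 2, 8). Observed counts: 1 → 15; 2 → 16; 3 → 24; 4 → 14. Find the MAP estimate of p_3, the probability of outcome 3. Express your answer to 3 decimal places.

MAP estimate: 0.305

The posterior is Dirichlet(αᵢ + nᵢ) = Dirichlet(20, 18, 26, 22).
For a Dirichlet(a₁,…,a_K) with all aᵢ > 1, the mode has j-th component (aⱼ − 1)/(Σaᵢ − K).
Here Σaᵢ = 86 and K = 4, so p_3 = (26 − 1)/(86 − 4) = 25/82 ≈ 0.305.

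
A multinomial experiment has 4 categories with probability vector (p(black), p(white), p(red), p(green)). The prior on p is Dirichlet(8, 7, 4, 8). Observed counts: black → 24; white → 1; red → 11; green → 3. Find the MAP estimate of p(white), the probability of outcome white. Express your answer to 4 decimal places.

The posterior is Dirichlet(αᵢ + nᵢ) = Dirichlet(32, 8, 15, 11).
For a Dirichlet(a₁,…,a_K) with all aᵢ > 1, the mode has j-th component (aⱼ − 1)/(Σaᵢ − K).
Here Σaᵢ = 66 and K = 4, so p(white) = (8 − 1)/(66 − 4) = 7/62 ≈ 0.1129.

MAP estimate of p(white) = 0.1129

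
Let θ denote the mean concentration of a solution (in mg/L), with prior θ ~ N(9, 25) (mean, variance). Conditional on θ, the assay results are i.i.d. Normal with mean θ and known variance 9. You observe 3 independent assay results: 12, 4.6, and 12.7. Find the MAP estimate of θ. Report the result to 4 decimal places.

θ̂_MAP = 9.6845

n = 3; x̄ = (12 + 4.6 + 12.7)/3 = 29.3/3 = 293/30 ≈ 9.7667.
For a Normal prior and Normal likelihood with known variance, the posterior is Normal; its mode equals its mean, the precision-weighted average.
Prior precision 1/σ₀² = 1/25 = 0.04; data precision n/σ² = 3/9 = 1/3.
θ̂ = (0.04·9 + (1/3)·(293/30)) / (0.04 + 1/3) = (1627/450)/(28/75) = 1627/168 ≈ 9.6845.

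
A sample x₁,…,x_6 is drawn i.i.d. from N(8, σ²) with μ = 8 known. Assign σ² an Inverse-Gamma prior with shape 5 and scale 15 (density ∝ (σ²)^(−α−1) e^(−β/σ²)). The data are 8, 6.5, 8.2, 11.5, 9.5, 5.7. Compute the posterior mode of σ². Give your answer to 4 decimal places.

σ̂²_MAP = 2.8933

Sum of squared deviations about the known mean: SS = (8−8)² + (6.5−8)² + (8.2−8)² + (11.5−8)² + (9.5−8)² + (5.7−8)² = 22.08.
The Normal likelihood contributes (σ²)^(−n/2) exp(−SS/(2σ²)), so the posterior is Inverse-Gamma(α + n/2, β + SS/2) = Inverse-Gamma(8, 26.04).
The mode of Inverse-Gamma(a, b) is b/(a+1) = 26.04/9 ≈ 2.8933.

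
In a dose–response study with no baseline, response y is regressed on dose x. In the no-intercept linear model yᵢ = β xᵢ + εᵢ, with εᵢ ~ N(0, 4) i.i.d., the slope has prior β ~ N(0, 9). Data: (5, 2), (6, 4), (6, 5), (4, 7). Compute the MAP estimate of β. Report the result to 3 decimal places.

β̂_MAP = 0.811

log p(β | y) = −Σ(yᵢ − βxᵢ)²/(2·4) − β²/(2·9) + const.
Setting the derivative to zero: Σxᵢ(yᵢ − βxᵢ)/4 − β/9 = 0, so β = Σxᵢyᵢ / (Σxᵢ² + σ²/τ²).
Σxᵢyᵢ = 5·2 + 6·4 + 6·5 + 4·7 = 92; Σxᵢ² = 113; σ²/τ² = 4/9.
β̂_MAP = 92 / (113 + 4/9) = 92/(1021/9) = 828/1021 ≈ 0.811.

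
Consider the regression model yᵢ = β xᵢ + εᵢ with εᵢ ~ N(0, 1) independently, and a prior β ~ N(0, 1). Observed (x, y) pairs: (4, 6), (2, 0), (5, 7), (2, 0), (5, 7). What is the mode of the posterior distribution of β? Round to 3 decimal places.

log p(β | y) = −Σ(yᵢ − βxᵢ)²/(2·1) − β²/(2·1) + const.
Setting the derivative to zero: Σxᵢ(yᵢ − βxᵢ)/1 − β/1 = 0, so β = Σxᵢyᵢ / (Σxᵢ² + σ²/τ²).
Σxᵢyᵢ = 4·6 + 2·0 + 5·7 + 2·0 + 5·7 = 94; Σxᵢ² = 74; σ²/τ² = 1.
β̂_MAP = 94 / (74 + 1) = 94/75 ≈ 1.253.

β̂_MAP = 1.253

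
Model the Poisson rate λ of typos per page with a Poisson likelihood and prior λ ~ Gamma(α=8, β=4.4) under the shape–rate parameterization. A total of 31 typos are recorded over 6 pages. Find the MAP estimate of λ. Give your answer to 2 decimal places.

λ̂_MAP = 3.65

Σxᵢ = 31, n = 6.
Posterior ∝ λ^7e^(−4.4λ) · λ^31e^(−6λ) = λ^38e^(−10.4λ), i.e. Gamma(shape=39, rate=10.4).
The mode of a Gamma(a, b) with a ≥ 1 (shape–rate) is (a−1)/b = 38/10.4 ≈ 3.65.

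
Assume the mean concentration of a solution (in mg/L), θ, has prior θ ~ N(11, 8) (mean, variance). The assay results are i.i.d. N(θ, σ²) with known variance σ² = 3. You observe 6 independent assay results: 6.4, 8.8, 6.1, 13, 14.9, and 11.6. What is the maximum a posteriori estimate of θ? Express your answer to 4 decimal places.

θ̂_MAP = 10.1843

n = 6; x̄ = (6.4 + 8.8 + 6.1 + 13 + 14.9 + 11.6)/6 = 60.8/6 = 152/15 ≈ 10.1333.
For a Normal prior and Normal likelihood with known variance, the posterior is Normal; its mode equals its mean, the precision-weighted average.
Prior precision 1/σ₀² = 1/8 = 0.125; data precision n/σ² = 6/3 = 2.
θ̂ = (0.125·11 + 2·(152/15)) / (0.125 + 2) = (2597/120)/2.125 = 2597/255 ≈ 10.1843.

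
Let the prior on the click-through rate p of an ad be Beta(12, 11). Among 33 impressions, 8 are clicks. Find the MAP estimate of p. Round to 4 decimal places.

p̂_MAP = 0.3519

Prior: Beta(12, 11).
Data: 8 successes in 33 trials. The binomial likelihood contributes p^8(1−p)^25, so the posterior is Beta(12+8, 11+25) = Beta(20, 36).
For Beta(a, b) with a, b > 1 the mode is (a−1)/(a+b−2) = 19/54 ≈ 0.3519.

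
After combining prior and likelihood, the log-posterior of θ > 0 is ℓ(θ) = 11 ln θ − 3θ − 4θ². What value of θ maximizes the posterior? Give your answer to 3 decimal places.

ℓ'(θ) = 11/θ − 3 − 8θ. Setting this to zero and multiplying by θ: 8θ² + 3θ − 11 = 0.
θ = (−3 + √(3² + 4·8·11)) / (2·8) = (−3 + √361) / 16 = (−3 + 19)/16 = 1.
ℓ''(θ) = −11/θ² − 8 < 0, confirming a maximum.

θ̂_MAP = 1.000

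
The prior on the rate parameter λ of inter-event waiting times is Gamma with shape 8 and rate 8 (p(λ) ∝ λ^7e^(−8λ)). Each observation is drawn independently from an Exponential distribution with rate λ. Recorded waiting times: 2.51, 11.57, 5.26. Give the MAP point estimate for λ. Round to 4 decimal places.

λ̂_MAP = 0.3658

The Exponential(rate=λ) likelihood is ∝ λ^n e^(−λΣtᵢ). Here n = 3 and Σtᵢ = 2.51 + 11.57 + 5.26 = 19.34.
Posterior ∝ λ^7e^(−8λ) · λ^3e^(−19.34λ) = λ^10e^(−27.34λ), i.e. Gamma(11, 27.34).
Mode = (a−1)/b = 10/27.34 ≈ 0.3658.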